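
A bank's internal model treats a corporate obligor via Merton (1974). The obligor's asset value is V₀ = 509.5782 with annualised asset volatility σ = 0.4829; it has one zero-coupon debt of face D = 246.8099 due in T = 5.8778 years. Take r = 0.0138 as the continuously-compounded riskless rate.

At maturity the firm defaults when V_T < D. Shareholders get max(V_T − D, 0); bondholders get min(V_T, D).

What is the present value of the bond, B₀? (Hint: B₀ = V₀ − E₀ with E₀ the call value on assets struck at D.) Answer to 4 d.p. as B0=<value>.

d₁ = [ln(V₀/D) + (r + σ²/2)T] / (σ√T)
   = [ln(509.5782/246.8099) + (0.0138 + 0.5·0.4829²)·5.8778] / (0.4829·√5.8778)
   = [0.724965 + 0.766443] / 1.170751 = 1.273890
d₂ = d₁ − σ√T = 1.273890 − 1.170751 = 0.103138
N(d₁) = 0.898649,  N(d₂) = 0.541073,  e^(−rT) = 0.922089
E₀ = V₀·N(d₁) − D·e^(−rT)·N(d₂)
   = 509.5782·0.898649 − 246.8099·0.922089·0.541073 = 334.793946
B₀ = V₀ − E₀ = 509.5782 − 334.793946 = 174.784254

B0=174.7843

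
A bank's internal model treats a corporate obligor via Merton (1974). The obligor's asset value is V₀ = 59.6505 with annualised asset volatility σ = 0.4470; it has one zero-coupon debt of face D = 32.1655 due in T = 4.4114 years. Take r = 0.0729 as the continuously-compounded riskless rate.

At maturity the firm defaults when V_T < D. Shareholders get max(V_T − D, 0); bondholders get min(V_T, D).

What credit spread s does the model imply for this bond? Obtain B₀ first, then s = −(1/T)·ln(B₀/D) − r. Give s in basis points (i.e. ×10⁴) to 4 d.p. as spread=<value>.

d₁ = [ln(V₀/D) + (r + σ²/2)T] / (σ√T)
   = [ln(59.6505/32.1655) + (0.0729 + 0.5·0.4470²)·4.4114] / (0.4470·√4.4114)
   = [0.617608 + 0.762310] / 0.938849 = 1.469797
d₂ = d₁ − σ√T = 1.469797 − 0.938849 = 0.530948
N(d₁) = 0.929192,  N(d₂) = 0.702273,  e^(−rT) = 0.724995
E₀ = V₀·N(d₁) − D·e^(−rT)·N(d₂)
   = 59.6505·0.929192 − 32.1655·0.724995·0.702273 = 39.049879
B₀ = V₀ − E₀ = 59.6505 − 39.049879 = 20.600621
spread = −(1/T)·ln(B₀/D) − r = −(1/4.4114)·ln(20.600621/32.1655) − 0.0729 = 0.02810495
in basis points: 0.02810495 × 10⁴ = 281.0495 bp

spread=281.0495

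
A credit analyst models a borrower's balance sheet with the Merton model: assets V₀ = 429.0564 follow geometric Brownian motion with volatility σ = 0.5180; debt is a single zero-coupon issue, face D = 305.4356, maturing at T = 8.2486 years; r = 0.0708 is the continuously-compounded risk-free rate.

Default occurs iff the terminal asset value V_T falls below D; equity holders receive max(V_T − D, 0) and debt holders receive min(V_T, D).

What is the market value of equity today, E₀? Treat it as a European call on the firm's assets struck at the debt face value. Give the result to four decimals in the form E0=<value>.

E0=315.2561

d₁ = [ln(V₀/D) + (r + σ²/2)T] / (σ√T)
   = [ln(429.0564/305.4356) + (0.0708 + 0.5·0.5180²)·8.2486] / (0.5180·√8.2486)
   = [0.339849 + 1.690650] / 1.487715 = 1.364844
d₂ = d₁ − σ√T = 1.364844 − 1.487715 = -0.122872
N(d₁) = 0.913849,  N(d₂) = 0.451104,  e^(−rT) = 0.557663
E₀ = V₀·N(d₁) − D·e^(−rT)·N(d₂)
   = 429.0564·0.913849 − 305.4356·0.557663·0.451104 = 315.256099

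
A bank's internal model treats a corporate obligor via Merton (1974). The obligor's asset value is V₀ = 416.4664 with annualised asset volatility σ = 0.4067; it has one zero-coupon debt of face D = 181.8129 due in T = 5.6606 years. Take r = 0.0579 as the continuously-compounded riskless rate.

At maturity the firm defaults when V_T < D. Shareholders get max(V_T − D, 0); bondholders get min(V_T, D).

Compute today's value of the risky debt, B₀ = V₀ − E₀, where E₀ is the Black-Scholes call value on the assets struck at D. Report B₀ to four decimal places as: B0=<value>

d₁ = [ln(V₀/D) + (r + σ²/2)T] / (σ√T)
   = [ln(416.4664/181.8129) + (0.0579 + 0.5·0.4067²)·5.6606] / (0.4067·√5.6606)
   = [0.828828 + 0.795894] / 0.967621 = 1.679089
d₂ = d₁ − σ√T = 1.679089 − 0.967621 = 0.711467
N(d₁) = 0.953433,  N(d₂) = 0.761603,  e^(−rT) = 0.720544
E₀ = V₀·N(d₁) − D·e^(−rT)·N(d₂)
   = 416.4664·0.953433 − 181.8129·0.720544·0.761603 = 297.299499
B₀ = V₀ − E₀ = 416.4664 − 297.299499 = 119.166901

B0=119.1669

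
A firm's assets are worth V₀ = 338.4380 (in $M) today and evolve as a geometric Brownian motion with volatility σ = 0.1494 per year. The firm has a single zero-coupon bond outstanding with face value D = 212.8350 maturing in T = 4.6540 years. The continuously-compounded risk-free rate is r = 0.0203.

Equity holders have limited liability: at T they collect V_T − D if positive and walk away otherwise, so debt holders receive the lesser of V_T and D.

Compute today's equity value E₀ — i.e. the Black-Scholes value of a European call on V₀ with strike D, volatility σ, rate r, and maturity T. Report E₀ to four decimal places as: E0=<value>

d₁ = [ln(V₀/D) + (r + σ²/2)T] / (σ√T)
   = [ln(338.4380/212.8350) + (0.0203 + 0.5·0.1494²)·4.6540] / (0.1494·√4.6540)
   = [0.463824 + 0.146416] / 0.322303 = 1.893374
d₂ = d₁ − σ√T = 1.893374 − 0.322303 = 1.571072
N(d₁) = 0.970846,  N(d₂) = 0.941917,  e^(−rT) = 0.909849
E₀ = V₀·N(d₁) − D·e^(−rT)·N(d₂)
   = 338.4380·0.970846 − 212.8350·0.909849·0.941917 = 146.171009

E0=146.1710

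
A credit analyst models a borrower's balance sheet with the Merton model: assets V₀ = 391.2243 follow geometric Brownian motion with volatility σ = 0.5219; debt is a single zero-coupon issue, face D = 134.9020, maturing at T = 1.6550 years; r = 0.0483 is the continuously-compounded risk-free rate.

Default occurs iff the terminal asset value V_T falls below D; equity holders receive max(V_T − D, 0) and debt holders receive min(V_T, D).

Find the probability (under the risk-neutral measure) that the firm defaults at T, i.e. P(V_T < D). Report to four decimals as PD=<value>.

d₁ = [ln(V₀/D) + (r + σ²/2)T] / (σ√T)
   = [ln(391.2243/134.9020) + (0.0483 + 0.5·0.5219²)·1.6550] / (0.5219·√1.6550)
   = [1.064732 + 0.305331] / 0.671408 = 2.040583
d₂ = d₁ − σ√T = 2.040583 − 0.671408 = 1.369175
risk-neutral PD = N(−d₂) = N(-1.369175) = 0.085472

PD=0.0855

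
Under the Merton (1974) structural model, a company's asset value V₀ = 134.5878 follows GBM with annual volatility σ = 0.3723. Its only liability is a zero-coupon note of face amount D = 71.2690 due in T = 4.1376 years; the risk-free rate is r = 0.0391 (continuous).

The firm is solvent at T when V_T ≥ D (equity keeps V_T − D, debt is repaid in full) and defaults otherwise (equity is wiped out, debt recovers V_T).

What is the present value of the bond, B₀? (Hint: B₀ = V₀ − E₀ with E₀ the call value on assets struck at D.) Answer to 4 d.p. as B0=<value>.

B0=55.7100

d₁ = [ln(V₀/D) + (r + σ²/2)T] / (σ√T)
   = [ln(134.5878/71.2690) + (0.0391 + 0.5·0.3723²)·4.1376] / (0.3723·√4.1376)
   = [0.635755 + 0.448531] / 0.757299 = 1.431781
d₂ = d₁ − σ√T = 1.431781 − 0.757299 = 0.674482
N(d₁) = 0.923897,  N(d₂) = 0.749998,  e^(−rT) = 0.850628
E₀ = V₀·N(d₁) − D·e^(−rT)·N(d₂)
   = 134.5878·0.923897 − 71.2690·0.850628·0.749998 = 78.877812
B₀ = V₀ − E₀ = 134.5878 − 78.877812 = 55.709988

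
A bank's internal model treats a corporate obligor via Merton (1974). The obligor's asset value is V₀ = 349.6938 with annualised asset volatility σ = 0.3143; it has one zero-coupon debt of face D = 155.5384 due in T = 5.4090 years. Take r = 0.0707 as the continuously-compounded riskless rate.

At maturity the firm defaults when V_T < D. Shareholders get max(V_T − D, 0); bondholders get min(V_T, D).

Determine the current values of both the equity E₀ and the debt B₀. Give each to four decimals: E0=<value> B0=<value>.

d₁ = [ln(V₀/D) + (r + σ²/2)T] / (σ√T)
   = [ln(349.6938/155.5384) + (0.0707 + 0.5·0.3143²)·5.4090] / (0.3143·√5.4090)
   = [0.810165 + 0.649579] / 0.730976 = 1.996981
d₂ = d₁ − σ√T = 1.996981 − 0.730976 = 1.266005
N(d₁) = 0.977086,  N(d₂) = 0.897244,  e^(−rT) = 0.682211
E₀ = V₀·N(d₁) − D·e^(−rT)·N(d₂)
   = 349.6938·0.977086 − 155.5384·0.682211·0.897244 = 246.474436
B₀ = V₀ − E₀ = 349.6938 − 246.474436 = 103.219364

E0=246.4744 B0=103.2194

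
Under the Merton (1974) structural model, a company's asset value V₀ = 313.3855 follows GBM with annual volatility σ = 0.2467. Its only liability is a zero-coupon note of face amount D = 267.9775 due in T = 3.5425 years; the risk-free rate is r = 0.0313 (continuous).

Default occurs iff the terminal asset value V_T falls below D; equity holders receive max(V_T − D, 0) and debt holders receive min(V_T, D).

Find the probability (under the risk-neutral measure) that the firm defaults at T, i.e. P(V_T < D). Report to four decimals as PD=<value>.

d₁ = [ln(V₀/D) + (r + σ²/2)T] / (σ√T)
   = [ln(313.3855/267.9775) + (0.0313 + 0.5·0.2467²)·3.5425] / (0.2467·√3.5425)
   = [0.156531 + 0.218680] / 0.464327 = 0.808075
d₂ = d₁ − σ√T = 0.808075 − 0.464327 = 0.343748
risk-neutral PD = N(−d₂) = N(-0.343748) = 0.365518

PD=0.3655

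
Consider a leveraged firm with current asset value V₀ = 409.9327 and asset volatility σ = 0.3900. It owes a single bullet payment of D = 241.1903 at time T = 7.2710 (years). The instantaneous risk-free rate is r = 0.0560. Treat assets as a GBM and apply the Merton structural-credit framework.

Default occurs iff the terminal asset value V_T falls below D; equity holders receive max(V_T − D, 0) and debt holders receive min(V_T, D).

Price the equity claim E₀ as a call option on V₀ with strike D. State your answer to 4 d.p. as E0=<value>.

d₁ = [ln(V₀/D) + (r + σ²/2)T] / (σ√T)
   = [ln(409.9327/241.1903) + (0.0560 + 0.5·0.3900²)·7.2710] / (0.3900·√7.2710)
   = [0.530407 + 0.960136] / 1.051627 = 1.417368
d₂ = d₁ − σ√T = 1.417368 − 1.051627 = 0.365741
N(d₁) = 0.921812,  N(d₂) = 0.642721,  e^(−rT) = 0.665527
E₀ = V₀·N(d₁) − D·e^(−rT)·N(d₂)
   = 409.9327·0.921812 − 241.1903·0.665527·0.642721 = 274.712315

E0=274.7123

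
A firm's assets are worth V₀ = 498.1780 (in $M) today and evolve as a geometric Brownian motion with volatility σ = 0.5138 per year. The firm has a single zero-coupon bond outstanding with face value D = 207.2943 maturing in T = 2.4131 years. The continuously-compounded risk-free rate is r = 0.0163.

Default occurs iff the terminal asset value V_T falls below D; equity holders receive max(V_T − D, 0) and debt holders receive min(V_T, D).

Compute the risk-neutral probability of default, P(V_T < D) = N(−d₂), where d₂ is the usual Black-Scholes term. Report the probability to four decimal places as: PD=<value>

PD=0.2270

d₁ = [ln(V₀/D) + (r + σ²/2)T] / (σ√T)
   = [ln(498.1780/207.2943) + (0.0163 + 0.5·0.5138²)·2.4131] / (0.5138·√2.4131)
   = [0.876818 + 0.357851] / 0.798145 = 1.546923
d₂ = d₁ − σ√T = 1.546923 − 0.798145 = 0.748779
risk-neutral PD = N(−d₂) = N(-0.748779) = 0.226995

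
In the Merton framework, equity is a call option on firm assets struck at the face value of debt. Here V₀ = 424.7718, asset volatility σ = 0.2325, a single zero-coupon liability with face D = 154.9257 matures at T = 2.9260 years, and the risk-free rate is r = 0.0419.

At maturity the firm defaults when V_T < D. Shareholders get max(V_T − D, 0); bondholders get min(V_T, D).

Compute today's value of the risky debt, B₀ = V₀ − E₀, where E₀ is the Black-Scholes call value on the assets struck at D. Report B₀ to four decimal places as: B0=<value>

B0=136.9882

d₁ = [ln(V₀/D) + (r + σ²/2)T] / (σ√T)
   = [ln(424.7718/154.9257) + (0.0419 + 0.5·0.2325²)·2.9260] / (0.2325·√2.9260)
   = [1.008606 + 0.201684] / 0.397704 = 3.043192
d₂ = d₁ − σ√T = 3.043192 − 0.397704 = 2.645488
N(d₁) = 0.998830,  N(d₂) = 0.995921,  e^(−rT) = 0.884618
E₀ = V₀·N(d₁) − D·e^(−rT)·N(d₂)
   = 424.7718·0.998830 − 154.9257·0.884618·0.995921 = 287.783563
B₀ = V₀ − E₀ = 424.7718 − 287.783563 = 136.988237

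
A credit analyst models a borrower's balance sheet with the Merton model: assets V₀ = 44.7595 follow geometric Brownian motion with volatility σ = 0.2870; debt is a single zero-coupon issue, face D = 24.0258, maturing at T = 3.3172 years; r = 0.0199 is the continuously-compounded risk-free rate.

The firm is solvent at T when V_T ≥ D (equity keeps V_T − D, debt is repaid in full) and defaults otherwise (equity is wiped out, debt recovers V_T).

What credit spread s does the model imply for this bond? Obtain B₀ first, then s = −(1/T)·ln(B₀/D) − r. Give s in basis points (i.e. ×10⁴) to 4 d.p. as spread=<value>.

spread=96.9525

d₁ = [ln(V₀/D) + (r + σ²/2)T] / (σ√T)
   = [ln(44.7595/24.0258) + (0.0199 + 0.5·0.2870²)·3.3172] / (0.2870·√3.3172)
   = [0.622175 + 0.202630] / 0.522718 = 1.577915
d₂ = d₁ − σ√T = 1.577915 − 0.522718 = 1.055196
N(d₁) = 0.942707,  N(d₂) = 0.854332,  e^(−rT) = 0.936119
E₀ = V₀·N(d₁) − D·e^(−rT)·N(d₂)
   = 44.7595·0.942707 − 24.0258·0.936119·0.854332 = 22.980311
B₀ = V₀ − E₀ = 44.7595 − 22.980311 = 21.779189
spread = −(1/T)·ln(B₀/D) − r = −(1/3.3172)·ln(21.779189/24.0258) − 0.0199 = 0.00969525
in basis points: 0.00969525 × 10⁴ = 96.9525 bp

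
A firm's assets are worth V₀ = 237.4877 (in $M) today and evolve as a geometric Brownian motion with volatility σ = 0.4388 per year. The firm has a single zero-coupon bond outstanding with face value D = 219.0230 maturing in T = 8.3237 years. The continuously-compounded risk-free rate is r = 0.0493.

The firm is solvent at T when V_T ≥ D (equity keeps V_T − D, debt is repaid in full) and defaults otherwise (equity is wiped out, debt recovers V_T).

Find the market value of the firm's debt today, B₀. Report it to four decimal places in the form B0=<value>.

B0=95.0761

d₁ = [ln(V₀/D) + (r + σ²/2)T] / (σ√T)
   = [ln(237.4877/219.0230) + (0.0493 + 0.5·0.4388²)·8.3237] / (0.4388·√8.3237)
   = [0.080939 + 1.211704] / 1.265974 = 1.021066
d₂ = d₁ − σ√T = 1.021066 − 1.265974 = -0.244908
N(d₁) = 0.846388,  N(d₂) = 0.403264,  e^(−rT) = 0.663412
E₀ = V₀·N(d₁) − D·e^(−rT)·N(d₂)
   = 237.4877·0.846388 − 219.0230·0.663412·0.403264 = 142.411569
B₀ = V₀ − E₀ = 237.4877 − 142.411569 = 95.076131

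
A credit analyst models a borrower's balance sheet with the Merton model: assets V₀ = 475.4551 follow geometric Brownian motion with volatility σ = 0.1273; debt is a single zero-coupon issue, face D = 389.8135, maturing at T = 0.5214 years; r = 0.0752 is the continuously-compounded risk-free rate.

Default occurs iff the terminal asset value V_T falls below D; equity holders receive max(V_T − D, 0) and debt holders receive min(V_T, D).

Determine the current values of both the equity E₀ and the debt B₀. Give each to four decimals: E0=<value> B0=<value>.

d₁ = [ln(V₀/D) + (r + σ²/2)T] / (σ√T)
   = [ln(475.4551/389.8135) + (0.0752 + 0.5·0.1273²)·0.5214] / (0.1273·√0.5214)
   = [0.198604 + 0.043434] / 0.091921 = 2.633114
d₂ = d₁ − σ√T = 2.633114 − 0.091921 = 2.541193
N(d₁) = 0.995770,  N(d₂) = 0.994476,  e^(−rT) = 0.961549
E₀ = V₀·N(d₁) − D·e^(−rT)·N(d₂)
   = 475.4551·0.995770 − 389.8135·0.961549·0.994476 = 100.689262
B₀ = V₀ − E₀ = 475.4551 − 100.689262 = 374.765838

E0=100.6893 B0=374.7658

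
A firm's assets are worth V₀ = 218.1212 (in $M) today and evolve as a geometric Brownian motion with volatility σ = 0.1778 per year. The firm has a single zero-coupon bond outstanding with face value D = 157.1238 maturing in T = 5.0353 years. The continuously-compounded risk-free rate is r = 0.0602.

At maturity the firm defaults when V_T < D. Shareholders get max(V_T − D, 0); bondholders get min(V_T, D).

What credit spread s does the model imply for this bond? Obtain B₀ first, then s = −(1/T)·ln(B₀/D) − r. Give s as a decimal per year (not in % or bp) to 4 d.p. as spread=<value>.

d₁ = [ln(V₀/D) + (r + σ²/2)T] / (σ√T)
   = [ln(218.1212/157.1238) + (0.0602 + 0.5·0.1778²)·5.0353] / (0.1778·√5.0353)
   = [0.328017 + 0.382715] / 0.398974 = 1.781400
d₂ = d₁ − σ√T = 1.781400 − 0.398974 = 1.382426
N(d₁) = 0.962576,  N(d₂) = 0.916580,  e^(−rT) = 0.738507
E₀ = V₀·N(d₁) − D·e^(−rT)·N(d₂)
   = 218.1212·0.962576 − 157.1238·0.738507·0.916580 = 103.601200
B₀ = V₀ − E₀ = 218.1212 − 103.601200 = 114.520000
spread = −(1/T)·ln(B₀/D) − r = −(1/5.0353)·ln(114.520000/157.1238) − 0.0602 = 0.00261345

spread=0.0026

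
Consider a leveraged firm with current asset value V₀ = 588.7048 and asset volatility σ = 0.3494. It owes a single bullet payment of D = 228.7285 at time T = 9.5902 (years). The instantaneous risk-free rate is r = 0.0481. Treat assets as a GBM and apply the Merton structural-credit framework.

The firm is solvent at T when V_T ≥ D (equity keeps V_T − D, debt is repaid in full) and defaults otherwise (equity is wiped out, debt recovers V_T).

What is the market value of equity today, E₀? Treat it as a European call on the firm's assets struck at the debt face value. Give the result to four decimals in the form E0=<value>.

d₁ = [ln(V₀/D) + (r + σ²/2)T] / (σ√T)
   = [ln(588.7048/228.7285) + (0.0481 + 0.5·0.3494²)·9.5902] / (0.3494·√9.5902)
   = [0.945389 + 1.046676] / 1.082024 = 1.841055
d₂ = d₁ − σ√T = 1.841055 − 1.082024 = 0.759032
N(d₁) = 0.967193,  N(d₂) = 0.776083,  e^(−rT) = 0.630471
E₀ = V₀·N(d₁) − D·e^(−rT)·N(d₂)
   = 588.7048·0.967193 − 228.7285·0.630471·0.776083 = 457.474991

E0=457.4750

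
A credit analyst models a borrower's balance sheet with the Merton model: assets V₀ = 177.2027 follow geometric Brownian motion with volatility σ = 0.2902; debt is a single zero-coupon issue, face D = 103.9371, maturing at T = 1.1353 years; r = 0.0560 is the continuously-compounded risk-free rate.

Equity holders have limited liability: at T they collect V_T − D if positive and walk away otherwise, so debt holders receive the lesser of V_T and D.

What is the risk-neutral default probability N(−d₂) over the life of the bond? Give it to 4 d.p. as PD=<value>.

PD=0.0378

d₁ = [ln(V₀/D) + (r + σ²/2)T] / (σ√T)
   = [ln(177.2027/103.9371) + (0.0560 + 0.5·0.2902²)·1.1353] / (0.2902·√1.1353)
   = [0.533508 + 0.111382] / 0.309209 = 2.085610
d₂ = d₁ − σ√T = 2.085610 − 0.309209 = 1.776401
risk-neutral PD = N(−d₂) = N(-1.776401) = 0.037833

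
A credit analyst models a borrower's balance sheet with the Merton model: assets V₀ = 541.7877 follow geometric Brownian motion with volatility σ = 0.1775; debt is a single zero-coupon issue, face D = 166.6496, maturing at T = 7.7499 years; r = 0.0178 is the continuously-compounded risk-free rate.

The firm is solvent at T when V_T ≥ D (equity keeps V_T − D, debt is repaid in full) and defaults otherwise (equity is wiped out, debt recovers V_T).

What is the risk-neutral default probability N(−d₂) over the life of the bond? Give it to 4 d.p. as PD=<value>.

PD=0.0078

d₁ = [ln(V₀/D) + (r + σ²/2)T] / (σ√T)
   = [ln(541.7877/166.6496) + (0.0178 + 0.5·0.1775²)·7.7499] / (0.1775·√7.7499)
   = [1.178981 + 0.260033] / 0.494136 = 2.912183
d₂ = d₁ − σ√T = 2.912183 − 0.494136 = 2.418047
risk-neutral PD = N(−d₂) = N(-2.418047) = 0.007802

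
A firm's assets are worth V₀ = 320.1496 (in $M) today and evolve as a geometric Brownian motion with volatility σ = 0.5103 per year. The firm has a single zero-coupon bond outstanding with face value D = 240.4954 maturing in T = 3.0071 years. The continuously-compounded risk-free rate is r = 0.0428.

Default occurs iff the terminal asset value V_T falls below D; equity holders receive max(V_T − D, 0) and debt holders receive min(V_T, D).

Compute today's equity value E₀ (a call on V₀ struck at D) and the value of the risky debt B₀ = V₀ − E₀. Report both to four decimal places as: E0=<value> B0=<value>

E0=154.2288 B0=165.9208

d₁ = [ln(V₀/D) + (r + σ²/2)T] / (σ√T)
   = [ln(320.1496/240.4954) + (0.0428 + 0.5·0.5103²)·3.0071] / (0.5103·√3.0071)
   = [0.286087 + 0.520237] / 0.884911 = 0.911193
d₂ = d₁ − σ√T = 0.911193 − 0.884911 = 0.026283
N(d₁) = 0.818903,  N(d₂) = 0.510484,  e^(−rT) = 0.879234
E₀ = V₀·N(d₁) − D·e^(−rT)·N(d₂)
   = 320.1496·0.818903 − 240.4954·0.879234·0.510484 = 154.228784
B₀ = V₀ − E₀ = 320.1496 − 154.228784 = 165.920816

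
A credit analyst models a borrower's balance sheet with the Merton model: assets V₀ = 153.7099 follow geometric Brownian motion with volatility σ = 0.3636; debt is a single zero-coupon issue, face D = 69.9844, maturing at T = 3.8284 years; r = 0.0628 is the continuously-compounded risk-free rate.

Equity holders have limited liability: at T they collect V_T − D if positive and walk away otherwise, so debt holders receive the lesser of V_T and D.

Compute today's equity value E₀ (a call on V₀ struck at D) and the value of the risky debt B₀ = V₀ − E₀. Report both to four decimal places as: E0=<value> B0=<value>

d₁ = [ln(V₀/D) + (r + σ²/2)T] / (σ√T)
   = [ln(153.7099/69.9844) + (0.0628 + 0.5·0.3636²)·3.8284] / (0.3636·√3.8284)
   = [0.786795 + 0.493490] / 0.711431 = 1.799592
d₂ = d₁ − σ√T = 1.799592 − 0.711431 = 1.088162
N(d₁) = 0.964037,  N(d₂) = 0.861738,  e^(−rT) = 0.786295
E₀ = V₀·N(d₁) − D·e^(−rT)·N(d₂)
   = 153.7099·0.964037 − 69.9844·0.786295·0.861738 = 100.762061
B₀ = V₀ − E₀ = 153.7099 − 100.762061 = 52.947839

E0=100.7621 B0=52.9478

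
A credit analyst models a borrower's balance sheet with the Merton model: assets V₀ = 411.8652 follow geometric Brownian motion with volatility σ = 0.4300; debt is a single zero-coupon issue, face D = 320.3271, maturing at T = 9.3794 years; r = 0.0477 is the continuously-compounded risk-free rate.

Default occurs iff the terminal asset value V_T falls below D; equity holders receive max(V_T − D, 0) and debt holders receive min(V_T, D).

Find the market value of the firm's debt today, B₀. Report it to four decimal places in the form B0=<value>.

B0=140.2484

d₁ = [ln(V₀/D) + (r + σ²/2)T] / (σ√T)
   = [ln(411.8652/320.3271) + (0.0477 + 0.5·0.4300²)·9.3794] / (0.4300·√9.3794)
   = [0.251353 + 1.314523] / 1.316910 = 1.189054
d₂ = d₁ − σ√T = 1.189054 − 1.316910 = -0.127856
N(d₁) = 0.882791,  N(d₂) = 0.449131,  e^(−rT) = 0.639290
E₀ = V₀·N(d₁) − D·e^(−rT)·N(d₂)
   = 411.8652·0.882791 − 320.3271·0.639290·0.449131 = 271.616804
B₀ = V₀ − E₀ = 411.8652 − 271.616804 = 140.248396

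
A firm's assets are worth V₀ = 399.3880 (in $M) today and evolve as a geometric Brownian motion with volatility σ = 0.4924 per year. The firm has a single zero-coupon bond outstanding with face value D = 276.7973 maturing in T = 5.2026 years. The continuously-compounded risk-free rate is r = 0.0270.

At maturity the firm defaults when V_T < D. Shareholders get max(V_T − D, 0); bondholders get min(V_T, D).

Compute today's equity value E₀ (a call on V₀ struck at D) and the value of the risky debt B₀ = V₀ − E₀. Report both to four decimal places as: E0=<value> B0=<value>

d₁ = [ln(V₀/D) + (r + σ²/2)T] / (σ√T)
   = [ln(399.3880/276.7973) + (0.0270 + 0.5·0.4924²)·5.2026] / (0.4924·√5.2026)
   = [0.366648 + 0.771176] / 1.123125 = 1.013087
d₂ = d₁ − σ√T = 1.013087 − 1.123125 = -0.110039
N(d₁) = 0.844491,  N(d₂) = 0.456189,  e^(−rT) = 0.868950
E₀ = V₀·N(d₁) − D·e^(−rT)·N(d₂)
   = 399.3880·0.844491 − 276.7973·0.868950·0.456189 = 227.555445
B₀ = V₀ − E₀ = 399.3880 − 227.555445 = 171.832555

E0=227.5554 B0=171.8326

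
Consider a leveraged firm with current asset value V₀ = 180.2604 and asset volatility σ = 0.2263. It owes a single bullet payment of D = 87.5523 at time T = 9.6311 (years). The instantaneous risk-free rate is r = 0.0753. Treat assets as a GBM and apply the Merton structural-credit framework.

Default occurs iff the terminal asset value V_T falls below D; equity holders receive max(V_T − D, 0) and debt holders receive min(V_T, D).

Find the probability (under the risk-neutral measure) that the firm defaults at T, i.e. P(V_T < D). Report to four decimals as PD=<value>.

d₁ = [ln(V₀/D) + (r + σ²/2)T] / (σ√T)
   = [ln(180.2604/87.5523) + (0.0753 + 0.5·0.2263²)·9.6311] / (0.2263·√9.6311)
   = [0.722166 + 0.971834] / 0.702300 = 2.412076
d₂ = d₁ − σ√T = 2.412076 − 0.702300 = 1.709776
risk-neutral PD = N(−d₂) = N(-1.709776) = 0.043654

PD=0.0437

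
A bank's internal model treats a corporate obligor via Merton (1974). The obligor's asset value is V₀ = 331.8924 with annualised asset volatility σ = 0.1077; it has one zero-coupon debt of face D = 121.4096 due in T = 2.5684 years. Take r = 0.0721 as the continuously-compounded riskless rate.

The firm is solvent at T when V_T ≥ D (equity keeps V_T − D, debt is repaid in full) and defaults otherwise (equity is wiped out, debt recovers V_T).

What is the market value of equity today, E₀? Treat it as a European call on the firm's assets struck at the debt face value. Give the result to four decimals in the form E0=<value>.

E0=231.0067

d₁ = [ln(V₀/D) + (r + σ²/2)T] / (σ√T)
   = [ln(331.8924/121.4096) + (0.0721 + 0.5·0.1077²)·2.5684] / (0.1077·√2.5684)
   = [1.005641 + 0.200077] / 0.172602 = 6.985521
d₂ = d₁ − σ√T = 6.985521 − 0.172602 = 6.812919
N(d₁) = 1.000000,  N(d₂) = 1.000000,  e^(−rT) = 0.830953
E₀ = V₀·N(d₁) − D·e^(−rT)·N(d₂)
   = 331.8924·1.000000 − 121.4096·0.830953·1.000000 = 231.006688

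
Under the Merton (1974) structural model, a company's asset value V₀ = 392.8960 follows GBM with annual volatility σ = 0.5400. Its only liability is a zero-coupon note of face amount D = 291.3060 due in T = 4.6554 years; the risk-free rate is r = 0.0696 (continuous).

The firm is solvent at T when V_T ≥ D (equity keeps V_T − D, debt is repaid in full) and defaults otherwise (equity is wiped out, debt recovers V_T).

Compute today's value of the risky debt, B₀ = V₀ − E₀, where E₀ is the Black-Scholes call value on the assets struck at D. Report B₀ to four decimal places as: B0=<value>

d₁ = [ln(V₀/D) + (r + σ²/2)T] / (σ√T)
   = [ln(392.8960/291.3060) + (0.0696 + 0.5·0.5400²)·4.6554] / (0.5400·√4.6554)
   = [0.299171 + 1.002773] / 1.165124 = 1.117429
d₂ = d₁ − σ√T = 1.117429 − 1.165124 = -0.047695
N(d₁) = 0.868095,  N(d₂) = 0.480980,  e^(−rT) = 0.723239
E₀ = V₀·N(d₁) − D·e^(−rT)·N(d₂)
   = 392.8960·0.868095 − 291.3060·0.723239·0.480980 = 239.736272
B₀ = V₀ − E₀ = 392.8960 − 239.736272 = 153.159728

B0=153.1597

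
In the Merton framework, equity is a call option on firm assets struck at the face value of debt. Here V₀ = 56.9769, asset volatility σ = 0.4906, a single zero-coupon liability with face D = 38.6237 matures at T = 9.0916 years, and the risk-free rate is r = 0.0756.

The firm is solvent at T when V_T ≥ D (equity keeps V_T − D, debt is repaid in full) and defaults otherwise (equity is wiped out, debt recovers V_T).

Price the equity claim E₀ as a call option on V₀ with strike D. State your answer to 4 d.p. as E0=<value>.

E0=43.3036

d₁ = [ln(V₀/D) + (r + σ²/2)T] / (σ√T)
   = [ln(56.9769/38.6237) + (0.0756 + 0.5·0.4906²)·9.0916] / (0.4906·√9.0916)
   = [0.388780 + 1.781446] / 1.479271 = 1.467092
d₂ = d₁ − σ√T = 1.467092 − 1.479271 = -0.012179
N(d₁) = 0.928824,  N(d₂) = 0.495141,  e^(−rT) = 0.502920
E₀ = V₀·N(d₁) − D·e^(−rT)·N(d₂)
   = 56.9769·0.928824 − 38.6237·0.502920·0.495141 = 43.303607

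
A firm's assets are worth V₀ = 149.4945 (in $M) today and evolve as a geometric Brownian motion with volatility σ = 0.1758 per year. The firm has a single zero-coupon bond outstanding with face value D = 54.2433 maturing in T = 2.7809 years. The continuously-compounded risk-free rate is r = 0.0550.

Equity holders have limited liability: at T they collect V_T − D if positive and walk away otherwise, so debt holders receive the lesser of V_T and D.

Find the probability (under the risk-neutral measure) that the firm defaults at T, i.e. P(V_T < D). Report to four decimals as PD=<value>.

PD=0.0001

d₁ = [ln(V₀/D) + (r + σ²/2)T] / (σ√T)
   = [ln(149.4945/54.2433) + (0.0550 + 0.5·0.1758²)·2.7809] / (0.1758·√2.7809)
   = [1.013780 + 0.195922] / 0.293165 = 4.126359
d₂ = d₁ − σ√T = 4.126359 − 0.293165 = 3.833194
risk-neutral PD = N(−d₂) = N(-3.833194) = 0.000063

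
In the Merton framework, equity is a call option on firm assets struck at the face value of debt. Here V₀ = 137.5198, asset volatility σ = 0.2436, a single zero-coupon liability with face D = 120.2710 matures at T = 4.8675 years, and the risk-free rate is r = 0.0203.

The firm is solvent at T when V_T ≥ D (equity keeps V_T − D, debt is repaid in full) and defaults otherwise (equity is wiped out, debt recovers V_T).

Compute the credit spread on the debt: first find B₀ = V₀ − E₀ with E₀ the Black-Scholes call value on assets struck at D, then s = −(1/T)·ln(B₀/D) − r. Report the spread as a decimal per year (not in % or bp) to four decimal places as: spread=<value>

d₁ = [ln(V₀/D) + (r + σ²/2)T] / (σ√T)
   = [ln(137.5198/120.2710) + (0.0203 + 0.5·0.2436²)·4.8675] / (0.2436·√4.8675)
   = [0.134020 + 0.243231] / 0.537440 = 0.701942
d₂ = d₁ − σ√T = 0.701942 − 0.537440 = 0.164501
N(d₁) = 0.758642,  N(d₂) = 0.565332,  e^(−rT) = 0.905915
E₀ = V₀·N(d₁) − D·e^(−rT)·N(d₂)
   = 137.5198·0.758642 − 120.2710·0.905915·0.565332 = 42.732464
B₀ = V₀ − E₀ = 137.5198 − 42.732464 = 94.787336
spread = −(1/T)·ln(B₀/D) − r = −(1/4.8675)·ln(94.787336/120.2710) − 0.0203 = 0.02861869

spread=0.0286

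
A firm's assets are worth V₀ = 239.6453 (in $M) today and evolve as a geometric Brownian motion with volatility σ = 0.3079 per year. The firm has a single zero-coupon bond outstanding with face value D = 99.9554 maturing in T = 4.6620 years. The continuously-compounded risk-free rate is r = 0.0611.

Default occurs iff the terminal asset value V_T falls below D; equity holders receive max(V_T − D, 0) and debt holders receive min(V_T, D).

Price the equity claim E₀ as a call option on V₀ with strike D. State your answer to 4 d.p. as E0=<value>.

E0=165.8717

d₁ = [ln(V₀/D) + (r + σ²/2)T] / (σ√T)
   = [ln(239.6453/99.9554) + (0.0611 + 0.5·0.3079²)·4.6620] / (0.3079·√4.6620)
   = [0.874436 + 0.505833] / 0.664807 = 2.076193
d₂ = d₁ − σ√T = 2.076193 − 0.664807 = 1.411386
N(d₁) = 0.981062,  N(d₂) = 0.920935,  e^(−rT) = 0.752128
E₀ = V₀·N(d₁) − D·e^(−rT)·N(d₂)
   = 239.6453·0.981062 − 99.9554·0.752128·0.920935 = 165.871674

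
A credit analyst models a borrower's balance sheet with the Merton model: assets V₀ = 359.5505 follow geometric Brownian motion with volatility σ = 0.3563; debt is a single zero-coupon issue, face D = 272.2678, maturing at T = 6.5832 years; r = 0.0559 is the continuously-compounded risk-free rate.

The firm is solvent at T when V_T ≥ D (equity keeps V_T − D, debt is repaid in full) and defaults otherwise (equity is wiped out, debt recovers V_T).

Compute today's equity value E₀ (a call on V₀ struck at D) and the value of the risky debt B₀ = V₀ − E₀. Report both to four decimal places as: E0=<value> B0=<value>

d₁ = [ln(V₀/D) + (r + σ²/2)T] / (σ√T)
   = [ln(359.5505/272.2678) + (0.0559 + 0.5·0.3563²)·6.5832] / (0.3563·√6.5832)
   = [0.278068 + 0.785868] / 0.914186 = 1.163809
d₂ = d₁ − σ√T = 1.163809 − 0.914186 = 0.249623
N(d₁) = 0.877749,  N(d₂) = 0.598561,  e^(−rT) = 0.692117
E₀ = V₀·N(d₁) − D·e^(−rT)·N(d₂)
   = 359.5505·0.877749 − 272.2678·0.692117·0.598561 = 202.801780
B₀ = V₀ − E₀ = 359.5505 − 202.801780 = 156.748720

E0=202.8018 B0=156.7487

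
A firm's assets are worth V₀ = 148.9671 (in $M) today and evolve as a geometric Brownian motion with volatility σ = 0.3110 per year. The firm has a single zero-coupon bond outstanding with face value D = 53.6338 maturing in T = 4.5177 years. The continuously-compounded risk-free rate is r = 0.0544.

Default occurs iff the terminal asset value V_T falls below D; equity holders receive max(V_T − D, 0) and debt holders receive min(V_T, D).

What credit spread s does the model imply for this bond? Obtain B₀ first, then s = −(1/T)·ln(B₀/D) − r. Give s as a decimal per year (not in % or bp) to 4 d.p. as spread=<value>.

d₁ = [ln(V₀/D) + (r + σ²/2)T] / (σ√T)
   = [ln(148.9671/53.6338) + (0.0544 + 0.5·0.3110²)·4.5177] / (0.3110·√4.5177)
   = [1.021546 + 0.464241] / 0.661027 = 2.247696
d₂ = d₁ − σ√T = 2.247696 − 0.661027 = 1.586669
N(d₁) = 0.987702,  N(d₂) = 0.943706,  e^(−rT) = 0.782108
E₀ = V₀·N(d₁) − D·e^(−rT)·N(d₂)
   = 148.9671·0.987702 − 53.6338·0.782108·0.943706 = 107.549107
B₀ = V₀ − E₀ = 148.9671 − 107.549107 = 41.417993
spread = −(1/T)·ln(B₀/D) − r = −(1/4.5177)·ln(41.417993/53.6338) − 0.0544 = 0.00281143

spread=0.0028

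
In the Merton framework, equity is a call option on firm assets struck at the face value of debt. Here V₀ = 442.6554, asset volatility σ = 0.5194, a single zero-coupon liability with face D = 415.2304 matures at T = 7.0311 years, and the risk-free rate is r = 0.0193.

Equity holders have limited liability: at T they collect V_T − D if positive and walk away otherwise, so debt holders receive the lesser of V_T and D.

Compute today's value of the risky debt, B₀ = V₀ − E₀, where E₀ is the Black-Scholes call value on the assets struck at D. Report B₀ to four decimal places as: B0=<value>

B0=195.8759

d₁ = [ln(V₀/D) + (r + σ²/2)T] / (σ√T)
   = [ln(442.6554/415.2304) + (0.0193 + 0.5·0.5194²)·7.0311] / (0.5194·√7.0311)
   = [0.063958 + 1.084113] / 1.377253 = 0.833595
d₂ = d₁ − σ√T = 0.833595 − 1.377253 = -0.543658
N(d₁) = 0.797745,  N(d₂) = 0.293339,  e^(−rT) = 0.873104
E₀ = V₀·N(d₁) − D·e^(−rT)·N(d₂)
   = 442.6554·0.797745 − 415.2304·0.873104·0.293339 = 246.779491
B₀ = V₀ − E₀ = 442.6554 − 246.779491 = 195.875909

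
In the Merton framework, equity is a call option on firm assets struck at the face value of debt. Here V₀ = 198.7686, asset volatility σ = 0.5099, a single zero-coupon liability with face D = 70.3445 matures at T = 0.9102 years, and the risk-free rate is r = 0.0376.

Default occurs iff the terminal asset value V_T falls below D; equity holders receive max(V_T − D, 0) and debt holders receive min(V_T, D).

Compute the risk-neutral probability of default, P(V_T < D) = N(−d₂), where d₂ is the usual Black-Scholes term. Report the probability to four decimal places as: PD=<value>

PD=0.0249

d₁ = [ln(V₀/D) + (r + σ²/2)T] / (σ√T)
   = [ln(198.7686/70.3445) + (0.0376 + 0.5·0.5099²)·0.9102] / (0.5099·√0.9102)
   = [1.038737 + 0.152549] / 0.486467 = 2.448851
d₂ = d₁ − σ√T = 2.448851 − 0.486467 = 1.962384
risk-neutral PD = N(−d₂) = N(-1.962384) = 0.024859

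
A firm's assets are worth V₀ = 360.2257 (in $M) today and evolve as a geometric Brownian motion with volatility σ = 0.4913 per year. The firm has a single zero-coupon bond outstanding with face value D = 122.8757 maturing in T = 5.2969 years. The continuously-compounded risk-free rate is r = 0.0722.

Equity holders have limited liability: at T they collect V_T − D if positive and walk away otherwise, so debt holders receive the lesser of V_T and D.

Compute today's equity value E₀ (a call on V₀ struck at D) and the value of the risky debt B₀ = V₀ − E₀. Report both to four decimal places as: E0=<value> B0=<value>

d₁ = [ln(V₀/D) + (r + σ²/2)T] / (σ√T)
   = [ln(360.2257/122.8757) + (0.0722 + 0.5·0.4913²)·5.2969] / (0.4913·√5.2969)
   = [1.075558 + 1.021708] / 1.130727 = 1.854794
d₂ = d₁ − σ√T = 1.854794 − 1.130727 = 0.724067
N(d₁) = 0.968187,  N(d₂) = 0.765488,  e^(−rT) = 0.682197
E₀ = V₀·N(d₁) − D·e^(−rT)·N(d₂)
   = 360.2257·0.968187 − 122.8757·0.682197·0.765488 = 284.598517
B₀ = V₀ − E₀ = 360.2257 − 284.598517 = 75.627183

E0=284.5985 B0=75.6272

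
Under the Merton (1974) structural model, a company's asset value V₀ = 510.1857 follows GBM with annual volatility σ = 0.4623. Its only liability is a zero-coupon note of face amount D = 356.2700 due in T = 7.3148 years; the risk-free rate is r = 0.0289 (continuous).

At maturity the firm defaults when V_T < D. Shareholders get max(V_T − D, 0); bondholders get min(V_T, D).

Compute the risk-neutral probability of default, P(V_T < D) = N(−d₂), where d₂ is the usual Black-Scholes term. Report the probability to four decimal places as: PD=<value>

d₁ = [ln(V₀/D) + (r + σ²/2)T] / (σ√T)
   = [ln(510.1857/356.2700) + (0.0289 + 0.5·0.4623²)·7.3148] / (0.4623·√7.3148)
   = [0.359086 + 0.993062] / 1.250331 = 1.081432
d₂ = d₁ − σ√T = 1.081432 − 1.250331 = -0.168900
risk-neutral PD = N(−d₂) = N(0.168900) = 0.567062

PD=0.5671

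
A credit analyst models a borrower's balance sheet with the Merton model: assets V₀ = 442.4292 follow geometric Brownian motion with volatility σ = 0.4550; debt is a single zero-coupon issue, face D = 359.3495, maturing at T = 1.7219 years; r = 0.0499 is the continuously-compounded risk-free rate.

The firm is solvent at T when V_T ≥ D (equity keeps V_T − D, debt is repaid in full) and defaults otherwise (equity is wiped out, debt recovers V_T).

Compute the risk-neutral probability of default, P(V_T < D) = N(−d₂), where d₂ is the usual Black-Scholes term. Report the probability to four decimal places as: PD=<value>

PD=0.4232

d₁ = [ln(V₀/D) + (r + σ²/2)T] / (σ√T)
   = [ln(442.4292/359.3495) + (0.0499 + 0.5·0.4550²)·1.7219] / (0.4550·√1.7219)
   = [0.207985 + 0.264161] / 0.597056 = 0.790790
d₂ = d₁ − σ√T = 0.790790 − 0.597056 = 0.193733
risk-neutral PD = N(−d₂) = N(-0.193733) = 0.423192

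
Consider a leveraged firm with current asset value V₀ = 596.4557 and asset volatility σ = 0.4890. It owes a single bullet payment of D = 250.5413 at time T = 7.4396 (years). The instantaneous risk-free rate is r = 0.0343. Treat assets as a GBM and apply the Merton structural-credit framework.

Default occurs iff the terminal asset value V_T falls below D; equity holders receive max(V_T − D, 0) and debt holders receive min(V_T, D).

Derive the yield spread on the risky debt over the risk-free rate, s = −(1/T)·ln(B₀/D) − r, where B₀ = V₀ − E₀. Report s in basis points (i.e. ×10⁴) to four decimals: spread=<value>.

d₁ = [ln(V₀/D) + (r + σ²/2)T] / (σ√T)
   = [ln(596.4557/250.5413) + (0.0343 + 0.5·0.4890²)·7.4396] / (0.4890·√7.4396)
   = [0.867381 + 1.144661] / 1.333778 = 1.508528
d₂ = d₁ − σ√T = 1.508528 − 1.333778 = 0.174750
N(d₁) = 0.934290,  N(d₂) = 0.569362,  e^(−rT) = 0.774778
E₀ = V₀·N(d₁) − D·e^(−rT)·N(d₂)
   = 596.4557·0.934290 − 250.5413·0.774778·0.569362 = 446.741670
B₀ = V₀ − E₀ = 596.4557 − 446.741670 = 149.714030
spread = −(1/T)·ln(B₀/D) − r = −(1/7.4396)·ln(149.714030/250.5413) − 0.0343 = 0.03491028
in basis points: 0.03491028 × 10⁴ = 349.1028 bp

spread=349.1028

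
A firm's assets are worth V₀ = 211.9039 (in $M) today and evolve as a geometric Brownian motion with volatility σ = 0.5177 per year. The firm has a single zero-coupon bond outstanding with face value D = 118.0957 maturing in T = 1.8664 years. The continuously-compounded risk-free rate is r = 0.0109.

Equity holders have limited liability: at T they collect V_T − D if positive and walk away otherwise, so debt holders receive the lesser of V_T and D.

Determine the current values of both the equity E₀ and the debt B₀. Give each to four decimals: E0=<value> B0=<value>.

d₁ = [ln(V₀/D) + (r + σ²/2)T] / (σ√T)
   = [ln(211.9039/118.0957) + (0.0109 + 0.5·0.5177²)·1.8664] / (0.5177·√1.8664)
   = [0.584638 + 0.270454] / 0.707262 = 1.209016
d₂ = d₁ − σ√T = 1.209016 − 0.707262 = 0.501753
N(d₁) = 0.886672,  N(d₂) = 0.692080,  e^(−rT) = 0.979862
E₀ = V₀·N(d₁) − D·e^(−rT)·N(d₂)
   = 211.9039·0.886672 − 118.0957·0.979862·0.692080 = 107.803486
B₀ = V₀ − E₀ = 211.9039 − 107.803486 = 104.100414

E0=107.8035 B0=104.1004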